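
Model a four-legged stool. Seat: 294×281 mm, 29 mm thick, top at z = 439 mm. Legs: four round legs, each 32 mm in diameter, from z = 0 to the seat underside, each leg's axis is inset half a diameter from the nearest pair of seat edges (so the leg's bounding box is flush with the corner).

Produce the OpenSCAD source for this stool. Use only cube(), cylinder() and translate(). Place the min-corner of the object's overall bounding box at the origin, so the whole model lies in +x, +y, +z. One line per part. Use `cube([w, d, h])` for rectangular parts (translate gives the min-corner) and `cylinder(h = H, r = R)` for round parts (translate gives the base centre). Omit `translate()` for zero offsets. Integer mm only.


translate([0, 0, 410]) cube([294, 281, 29]);
translate([16, 16, 0]) cylinder(h = 410, r = 16);
translate([278, 16, 0]) cylinder(h = 410, r = 16);
translate([16, 265, 0]) cylinder(h = 410, r = 16);
translate([278, 265, 0]) cylinder(h = 410, r = 16);


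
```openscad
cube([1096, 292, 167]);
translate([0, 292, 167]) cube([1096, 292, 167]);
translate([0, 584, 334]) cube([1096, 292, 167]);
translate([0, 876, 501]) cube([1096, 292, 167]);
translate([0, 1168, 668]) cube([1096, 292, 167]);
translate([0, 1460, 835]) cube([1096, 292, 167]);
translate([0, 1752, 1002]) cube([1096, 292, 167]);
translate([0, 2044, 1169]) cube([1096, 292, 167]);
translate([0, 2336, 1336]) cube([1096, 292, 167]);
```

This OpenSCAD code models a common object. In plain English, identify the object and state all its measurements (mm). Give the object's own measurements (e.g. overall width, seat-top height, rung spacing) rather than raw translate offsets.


A straight staircase of 9 solid steps. Each step is 1096 mm wide (x), 292 mm deep (y, the going) and 167 mm tall (the rise). The first step rests on the floor; each subsequent step sits one going further in +y and one rise higher in +z, directly behind and above the previous step with no overlap.


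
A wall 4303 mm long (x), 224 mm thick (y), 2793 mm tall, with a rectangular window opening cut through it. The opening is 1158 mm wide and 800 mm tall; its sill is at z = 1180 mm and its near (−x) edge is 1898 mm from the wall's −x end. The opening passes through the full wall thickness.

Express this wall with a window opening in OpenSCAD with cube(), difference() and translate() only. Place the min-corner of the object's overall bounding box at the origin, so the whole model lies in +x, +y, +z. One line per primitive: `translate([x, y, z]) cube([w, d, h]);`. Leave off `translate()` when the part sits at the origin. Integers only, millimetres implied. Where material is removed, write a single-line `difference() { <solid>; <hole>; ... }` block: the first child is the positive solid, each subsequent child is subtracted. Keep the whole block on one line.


difference() { cube([4303, 224, 2793]); translate([1898, 0, 1180]) cube([1158, 224, 800]); }


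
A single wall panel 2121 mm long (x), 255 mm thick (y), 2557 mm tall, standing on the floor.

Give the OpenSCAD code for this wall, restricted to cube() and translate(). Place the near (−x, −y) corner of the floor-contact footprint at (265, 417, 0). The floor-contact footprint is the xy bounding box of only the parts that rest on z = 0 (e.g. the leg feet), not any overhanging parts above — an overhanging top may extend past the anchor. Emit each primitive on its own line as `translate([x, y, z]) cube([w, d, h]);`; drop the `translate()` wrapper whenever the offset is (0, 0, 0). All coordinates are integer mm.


translate([265, 417, 0]) cube([2121, 255, 2557]);


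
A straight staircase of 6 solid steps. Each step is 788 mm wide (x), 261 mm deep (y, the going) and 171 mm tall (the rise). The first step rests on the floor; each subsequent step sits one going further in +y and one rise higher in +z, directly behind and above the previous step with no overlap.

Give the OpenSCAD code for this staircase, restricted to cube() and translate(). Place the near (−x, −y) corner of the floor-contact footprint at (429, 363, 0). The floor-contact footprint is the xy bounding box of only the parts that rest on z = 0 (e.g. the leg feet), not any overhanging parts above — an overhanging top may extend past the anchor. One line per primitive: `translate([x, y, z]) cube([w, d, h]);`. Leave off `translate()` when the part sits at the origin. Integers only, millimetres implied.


translate([429, 363, 0]) cube([788, 261, 171]);
translate([429, 624, 171]) cube([788, 261, 171]);
translate([429, 885, 342]) cube([788, 261, 171]);
translate([429, 1146, 513]) cube([788, 261, 171]);
translate([429, 1407, 684]) cube([788, 261, 171]);
translate([429, 1668, 855]) cube([788, 261, 171]);


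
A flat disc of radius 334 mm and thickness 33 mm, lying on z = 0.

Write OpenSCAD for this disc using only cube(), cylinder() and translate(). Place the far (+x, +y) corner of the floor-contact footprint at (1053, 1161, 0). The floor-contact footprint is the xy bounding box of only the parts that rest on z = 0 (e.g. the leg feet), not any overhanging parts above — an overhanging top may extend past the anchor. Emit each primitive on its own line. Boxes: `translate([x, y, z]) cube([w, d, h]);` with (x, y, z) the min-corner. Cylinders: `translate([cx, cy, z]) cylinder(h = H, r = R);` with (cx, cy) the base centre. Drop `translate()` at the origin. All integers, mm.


translate([719, 827, 0]) cylinder(h = 33, r = 334);


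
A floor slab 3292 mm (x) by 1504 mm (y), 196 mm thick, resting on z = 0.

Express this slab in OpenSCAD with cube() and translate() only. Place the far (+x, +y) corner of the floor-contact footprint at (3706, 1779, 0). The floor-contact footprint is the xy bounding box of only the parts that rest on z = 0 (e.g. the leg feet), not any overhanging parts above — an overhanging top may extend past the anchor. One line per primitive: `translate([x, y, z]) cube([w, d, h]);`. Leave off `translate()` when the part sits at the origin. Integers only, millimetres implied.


translate([414, 275, 0]) cube([3292, 1504, 196]);


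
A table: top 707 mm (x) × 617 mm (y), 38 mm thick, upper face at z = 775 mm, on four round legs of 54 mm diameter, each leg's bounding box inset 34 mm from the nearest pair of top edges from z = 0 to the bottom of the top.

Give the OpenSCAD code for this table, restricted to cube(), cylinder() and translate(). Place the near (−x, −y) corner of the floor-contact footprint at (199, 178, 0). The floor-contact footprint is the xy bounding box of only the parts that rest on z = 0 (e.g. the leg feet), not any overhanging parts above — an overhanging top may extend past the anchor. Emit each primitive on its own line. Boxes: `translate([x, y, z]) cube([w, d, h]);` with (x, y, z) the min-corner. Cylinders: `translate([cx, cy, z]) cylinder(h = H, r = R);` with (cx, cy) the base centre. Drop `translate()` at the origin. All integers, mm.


translate([165, 144, 737]) cube([707, 617, 38]);
translate([226, 205, 0]) cylinder(h = 737, r = 27);
translate([811, 205, 0]) cylinder(h = 737, r = 27);
translate([226, 700, 0]) cylinder(h = 737, r = 27);
translate([811, 700, 0]) cylinder(h = 737, r = 27);


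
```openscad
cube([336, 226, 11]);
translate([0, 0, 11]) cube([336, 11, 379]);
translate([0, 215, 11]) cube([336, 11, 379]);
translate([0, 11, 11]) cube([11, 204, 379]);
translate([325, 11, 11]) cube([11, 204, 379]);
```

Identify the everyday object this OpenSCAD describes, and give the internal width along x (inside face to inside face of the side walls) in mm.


An open box. The internal width is 314 mm.

A 336×226 base slab with four walls standing on it — an open box. The base is 336 mm wide and the walls are 11 mm thick, so the internal width is 336 − 2 × 11 = 314 mm.


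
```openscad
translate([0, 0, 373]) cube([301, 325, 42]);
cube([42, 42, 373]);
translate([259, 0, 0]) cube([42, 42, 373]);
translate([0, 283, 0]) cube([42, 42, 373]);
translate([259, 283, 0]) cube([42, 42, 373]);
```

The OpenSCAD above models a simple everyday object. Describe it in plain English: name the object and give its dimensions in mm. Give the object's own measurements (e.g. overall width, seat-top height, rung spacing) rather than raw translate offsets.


A four-legged stool. The seat is a 301×325×42 mm slab whose top surface is at z = 415 mm; four square legs, each 42×42 mm in cross-section, run from the floor (z = 0) to the underside of the seat, each flush with a corner of the seat.


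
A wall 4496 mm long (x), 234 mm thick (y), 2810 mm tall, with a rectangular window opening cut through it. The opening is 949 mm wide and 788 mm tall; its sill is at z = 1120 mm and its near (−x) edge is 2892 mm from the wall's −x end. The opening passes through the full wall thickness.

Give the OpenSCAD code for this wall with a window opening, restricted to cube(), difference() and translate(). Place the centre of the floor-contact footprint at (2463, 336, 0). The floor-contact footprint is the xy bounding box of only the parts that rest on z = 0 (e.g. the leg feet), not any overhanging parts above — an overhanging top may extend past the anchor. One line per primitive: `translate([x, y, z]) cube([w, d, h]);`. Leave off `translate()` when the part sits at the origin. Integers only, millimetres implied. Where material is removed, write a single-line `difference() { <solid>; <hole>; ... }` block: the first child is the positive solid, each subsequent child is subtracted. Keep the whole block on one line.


difference() { translate([215, 219, 0]) cube([4496, 234, 2810]); translate([3107, 219, 1120]) cube([949, 234, 788]); }


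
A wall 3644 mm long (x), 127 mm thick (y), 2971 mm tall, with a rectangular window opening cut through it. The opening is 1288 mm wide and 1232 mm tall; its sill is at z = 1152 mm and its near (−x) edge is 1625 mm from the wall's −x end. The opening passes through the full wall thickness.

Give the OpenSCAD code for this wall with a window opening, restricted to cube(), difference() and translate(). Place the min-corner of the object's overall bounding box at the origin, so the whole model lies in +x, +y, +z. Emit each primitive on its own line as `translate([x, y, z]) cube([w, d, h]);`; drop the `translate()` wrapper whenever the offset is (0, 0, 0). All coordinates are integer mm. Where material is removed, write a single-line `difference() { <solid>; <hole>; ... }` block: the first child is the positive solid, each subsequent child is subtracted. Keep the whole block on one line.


difference() { cube([3644, 127, 2971]); translate([1625, 0, 1152]) cube([1288, 127, 1232]); }


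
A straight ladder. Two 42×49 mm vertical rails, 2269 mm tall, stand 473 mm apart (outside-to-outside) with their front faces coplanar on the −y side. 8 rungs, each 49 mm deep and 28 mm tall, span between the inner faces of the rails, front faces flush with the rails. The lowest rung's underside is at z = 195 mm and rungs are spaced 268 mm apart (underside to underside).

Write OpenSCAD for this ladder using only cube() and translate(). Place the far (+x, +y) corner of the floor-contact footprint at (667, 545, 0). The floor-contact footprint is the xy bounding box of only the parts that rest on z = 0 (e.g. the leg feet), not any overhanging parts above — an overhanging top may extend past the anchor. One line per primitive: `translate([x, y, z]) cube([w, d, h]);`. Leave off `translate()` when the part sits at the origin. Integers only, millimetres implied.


translate([194, 496, 0]) cube([42, 49, 2269]);
translate([625, 496, 0]) cube([42, 49, 2269]);
translate([236, 496, 195]) cube([389, 49, 28]);
translate([236, 496, 463]) cube([389, 49, 28]);
translate([236, 496, 731]) cube([389, 49, 28]);
translate([236, 496, 999]) cube([389, 49, 28]);
translate([236, 496, 1267]) cube([389, 49, 28]);
translate([236, 496, 1535]) cube([389, 49, 28]);
translate([236, 496, 1803]) cube([389, 49, 28]);
translate([236, 496, 2071]) cube([389, 49, 28]);


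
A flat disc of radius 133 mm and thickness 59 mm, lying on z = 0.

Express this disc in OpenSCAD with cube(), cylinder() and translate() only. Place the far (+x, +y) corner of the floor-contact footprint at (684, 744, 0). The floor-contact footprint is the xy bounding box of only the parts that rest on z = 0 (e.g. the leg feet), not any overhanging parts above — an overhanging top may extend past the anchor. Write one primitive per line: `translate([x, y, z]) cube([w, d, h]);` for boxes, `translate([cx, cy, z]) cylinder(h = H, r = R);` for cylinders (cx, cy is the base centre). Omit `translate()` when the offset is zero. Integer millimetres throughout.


translate([551, 611, 0]) cylinder(h = 59, r = 133);


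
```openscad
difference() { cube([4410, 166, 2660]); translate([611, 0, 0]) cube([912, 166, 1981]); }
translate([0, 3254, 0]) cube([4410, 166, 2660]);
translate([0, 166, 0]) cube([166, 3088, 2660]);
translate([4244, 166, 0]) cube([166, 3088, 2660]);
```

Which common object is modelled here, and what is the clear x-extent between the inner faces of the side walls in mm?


A single room. The interior width is 4078 mm.

Four walls enclosing a rectangle with a door in the front wall — a room. Outside width 4410 minus two 166 mm walls gives 4078 mm.


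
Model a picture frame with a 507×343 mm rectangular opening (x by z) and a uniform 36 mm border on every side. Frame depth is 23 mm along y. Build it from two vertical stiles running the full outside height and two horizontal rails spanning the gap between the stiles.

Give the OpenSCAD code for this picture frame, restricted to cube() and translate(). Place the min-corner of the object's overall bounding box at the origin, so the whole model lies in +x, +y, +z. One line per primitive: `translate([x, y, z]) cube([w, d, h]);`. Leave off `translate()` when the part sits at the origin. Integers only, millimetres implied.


cube([36, 23, 415]);
translate([543, 0, 0]) cube([36, 23, 415]);
translate([36, 0, 0]) cube([507, 23, 36]);
translate([36, 0, 379]) cube([507, 23, 36]);


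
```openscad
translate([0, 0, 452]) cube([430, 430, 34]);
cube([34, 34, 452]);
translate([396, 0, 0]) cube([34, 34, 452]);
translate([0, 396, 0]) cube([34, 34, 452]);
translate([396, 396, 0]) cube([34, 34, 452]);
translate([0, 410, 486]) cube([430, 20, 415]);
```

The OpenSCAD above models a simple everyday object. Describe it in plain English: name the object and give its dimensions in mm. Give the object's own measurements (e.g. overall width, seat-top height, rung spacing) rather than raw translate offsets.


A chair. The seat is a 430×430×34 mm slab with its top at z = 486 mm, on four 34×34 mm corner legs (flush with the seat edges, standing on z = 0). A flat backrest 20 mm thick, 415 mm tall, spans the full seat width and rises from the seat top along its +y edge, rear face flush with the rear of the seat.


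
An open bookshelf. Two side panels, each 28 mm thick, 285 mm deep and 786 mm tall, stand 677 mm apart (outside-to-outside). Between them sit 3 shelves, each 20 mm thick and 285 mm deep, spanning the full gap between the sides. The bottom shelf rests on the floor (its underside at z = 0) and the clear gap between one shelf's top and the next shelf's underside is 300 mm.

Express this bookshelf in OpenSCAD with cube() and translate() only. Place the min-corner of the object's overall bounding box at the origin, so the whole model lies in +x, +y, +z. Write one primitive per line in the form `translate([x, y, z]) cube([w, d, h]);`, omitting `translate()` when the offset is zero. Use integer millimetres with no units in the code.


cube([28, 285, 786]);
translate([649, 0, 0]) cube([28, 285, 786]);
translate([28, 0, 0]) cube([621, 285, 20]);
translate([28, 0, 320]) cube([621, 285, 20]);
translate([28, 0, 640]) cube([621, 285, 20]);


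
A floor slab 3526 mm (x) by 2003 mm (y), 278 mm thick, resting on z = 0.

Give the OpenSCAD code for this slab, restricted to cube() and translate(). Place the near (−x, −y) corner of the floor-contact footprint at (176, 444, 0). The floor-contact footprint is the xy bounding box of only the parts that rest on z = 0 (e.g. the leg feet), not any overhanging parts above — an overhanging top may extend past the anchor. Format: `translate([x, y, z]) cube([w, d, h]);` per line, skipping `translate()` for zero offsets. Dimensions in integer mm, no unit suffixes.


translate([176, 444, 0]) cube([3526, 2003, 278]);


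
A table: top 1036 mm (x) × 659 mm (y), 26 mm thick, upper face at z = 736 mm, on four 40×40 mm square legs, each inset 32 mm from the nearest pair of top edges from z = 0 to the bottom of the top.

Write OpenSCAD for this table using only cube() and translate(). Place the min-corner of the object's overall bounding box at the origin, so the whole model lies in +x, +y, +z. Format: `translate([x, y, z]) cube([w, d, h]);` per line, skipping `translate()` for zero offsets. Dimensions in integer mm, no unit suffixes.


translate([0, 0, 710]) cube([1036, 659, 26]);
translate([32, 32, 0]) cube([40, 40, 710]);
translate([964, 32, 0]) cube([40, 40, 710]);
translate([32, 587, 0]) cube([40, 40, 710]);
translate([964, 587, 0]) cube([40, 40, 710]);


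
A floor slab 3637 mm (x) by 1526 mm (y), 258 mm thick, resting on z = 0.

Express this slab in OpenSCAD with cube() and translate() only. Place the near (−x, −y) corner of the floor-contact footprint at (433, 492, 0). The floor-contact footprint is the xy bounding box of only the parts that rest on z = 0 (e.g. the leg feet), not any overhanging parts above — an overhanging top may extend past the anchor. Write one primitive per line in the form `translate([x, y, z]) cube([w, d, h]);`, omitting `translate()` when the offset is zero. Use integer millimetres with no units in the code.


translate([433, 492, 0]) cube([3637, 1526, 258]);


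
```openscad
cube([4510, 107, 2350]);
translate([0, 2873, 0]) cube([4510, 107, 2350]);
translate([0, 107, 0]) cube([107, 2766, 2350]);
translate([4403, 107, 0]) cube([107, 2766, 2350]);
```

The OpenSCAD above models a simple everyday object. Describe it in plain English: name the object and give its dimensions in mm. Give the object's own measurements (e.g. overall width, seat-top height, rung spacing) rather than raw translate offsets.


The wall frame of a small rectangular building: four walls, each 2350 mm tall and 107 mm thick, enclosing a footprint 4510 mm (x) by 2980 mm (y) outside-to-outside, with no floor or roof. The front and back walls (the −y and +y sides) span the full width; the two side walls fit between them.


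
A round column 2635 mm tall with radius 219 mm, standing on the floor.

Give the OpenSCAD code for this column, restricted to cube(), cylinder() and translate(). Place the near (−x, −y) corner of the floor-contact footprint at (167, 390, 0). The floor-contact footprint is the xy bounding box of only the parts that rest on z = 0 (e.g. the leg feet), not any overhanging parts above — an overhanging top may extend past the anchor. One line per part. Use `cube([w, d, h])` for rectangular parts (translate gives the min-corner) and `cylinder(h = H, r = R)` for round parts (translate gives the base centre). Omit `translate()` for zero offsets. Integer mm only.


translate([386, 609, 0]) cylinder(h = 2635, r = 219);


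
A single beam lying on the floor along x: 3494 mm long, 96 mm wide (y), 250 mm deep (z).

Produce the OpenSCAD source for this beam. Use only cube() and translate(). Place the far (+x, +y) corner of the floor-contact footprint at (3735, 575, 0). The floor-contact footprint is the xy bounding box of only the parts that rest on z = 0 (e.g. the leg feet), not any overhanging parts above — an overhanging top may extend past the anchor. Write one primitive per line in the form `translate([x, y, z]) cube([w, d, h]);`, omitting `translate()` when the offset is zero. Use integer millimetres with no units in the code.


translate([241, 479, 0]) cube([3494, 96, 250]);


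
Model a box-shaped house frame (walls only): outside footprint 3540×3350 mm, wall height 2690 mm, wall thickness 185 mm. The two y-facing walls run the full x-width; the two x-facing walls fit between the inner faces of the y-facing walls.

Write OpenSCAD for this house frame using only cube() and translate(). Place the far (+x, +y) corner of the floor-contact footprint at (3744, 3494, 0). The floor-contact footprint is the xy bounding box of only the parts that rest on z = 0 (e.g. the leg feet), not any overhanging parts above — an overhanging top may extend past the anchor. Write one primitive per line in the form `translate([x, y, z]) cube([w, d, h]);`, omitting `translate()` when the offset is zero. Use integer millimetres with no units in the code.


translate([204, 144, 0]) cube([3540, 185, 2690]);
translate([204, 3309, 0]) cube([3540, 185, 2690]);
translate([204, 329, 0]) cube([185, 2980, 2690]);
translate([3559, 329, 0]) cube([185, 2980, 2690]);


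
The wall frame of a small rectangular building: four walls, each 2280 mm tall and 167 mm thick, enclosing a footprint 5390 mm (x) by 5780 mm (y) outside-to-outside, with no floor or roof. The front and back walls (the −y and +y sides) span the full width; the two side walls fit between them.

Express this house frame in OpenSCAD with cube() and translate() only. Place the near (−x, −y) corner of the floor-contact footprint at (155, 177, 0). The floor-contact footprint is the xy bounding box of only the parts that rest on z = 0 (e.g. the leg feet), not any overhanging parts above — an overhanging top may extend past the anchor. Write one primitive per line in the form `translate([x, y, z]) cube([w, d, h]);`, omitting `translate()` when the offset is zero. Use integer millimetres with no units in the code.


translate([155, 177, 0]) cube([5390, 167, 2280]);
translate([155, 5790, 0]) cube([5390, 167, 2280]);
translate([155, 344, 0]) cube([167, 5446, 2280]);
translate([5378, 344, 0]) cube([167, 5446, 2280]);


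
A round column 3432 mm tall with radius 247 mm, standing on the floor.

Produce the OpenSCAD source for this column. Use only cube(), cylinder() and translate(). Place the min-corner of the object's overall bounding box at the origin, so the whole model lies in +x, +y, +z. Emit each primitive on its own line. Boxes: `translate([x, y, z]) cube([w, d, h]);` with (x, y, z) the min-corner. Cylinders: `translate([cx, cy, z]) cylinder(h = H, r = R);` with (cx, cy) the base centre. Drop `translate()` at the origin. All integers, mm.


translate([247, 247, 0]) cylinder(h = 3432, r = 247);


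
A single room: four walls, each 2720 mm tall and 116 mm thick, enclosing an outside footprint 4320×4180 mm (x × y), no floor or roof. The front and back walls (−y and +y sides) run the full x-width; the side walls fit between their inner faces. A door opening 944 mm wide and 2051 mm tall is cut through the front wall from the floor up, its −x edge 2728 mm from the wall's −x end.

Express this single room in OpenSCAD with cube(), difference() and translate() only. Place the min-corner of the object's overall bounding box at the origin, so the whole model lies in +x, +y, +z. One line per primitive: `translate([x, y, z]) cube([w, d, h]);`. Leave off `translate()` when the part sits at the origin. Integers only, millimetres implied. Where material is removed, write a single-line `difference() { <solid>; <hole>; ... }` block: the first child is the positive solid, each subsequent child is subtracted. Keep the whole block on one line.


difference() { cube([4320, 116, 2720]); translate([2728, 0, 0]) cube([944, 116, 2051]); }
translate([0, 4064, 0]) cube([4320, 116, 2720]);
translate([0, 116, 0]) cube([116, 3948, 2720]);
translate([4204, 116, 0]) cube([116, 3948, 2720]);


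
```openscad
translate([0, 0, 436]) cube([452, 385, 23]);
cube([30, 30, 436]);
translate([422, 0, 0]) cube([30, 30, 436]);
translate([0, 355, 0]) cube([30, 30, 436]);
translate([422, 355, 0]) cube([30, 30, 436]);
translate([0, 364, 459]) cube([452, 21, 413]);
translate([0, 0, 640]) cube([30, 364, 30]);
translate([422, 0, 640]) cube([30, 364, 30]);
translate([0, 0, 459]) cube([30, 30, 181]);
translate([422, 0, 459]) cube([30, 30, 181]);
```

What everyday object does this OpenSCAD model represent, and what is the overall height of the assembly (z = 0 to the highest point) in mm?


A chair. The overall height is 872 mm.

A slab on four corner posts with a tall panel at the back — a chair. The seat slab sits at z = 436 with thickness 23, and the 413 mm backrest starts at the seat top, so the overall height is 436 + 23 + 413 = 872 mm.


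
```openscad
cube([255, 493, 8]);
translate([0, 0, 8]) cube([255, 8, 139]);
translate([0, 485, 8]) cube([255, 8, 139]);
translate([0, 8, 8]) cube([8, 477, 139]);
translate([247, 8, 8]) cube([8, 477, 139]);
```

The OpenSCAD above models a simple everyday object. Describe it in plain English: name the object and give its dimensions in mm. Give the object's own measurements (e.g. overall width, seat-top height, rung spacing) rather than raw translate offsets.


An open-topped rectangular box: outside dimensions 255×493×147 mm, with a uniform wall and base thickness of 8 mm. The base is a full 255×493 slab on the floor; four walls sit on top of the base. The front and back walls (the −y and +y sides) span the full width; the two side walls fit between them.


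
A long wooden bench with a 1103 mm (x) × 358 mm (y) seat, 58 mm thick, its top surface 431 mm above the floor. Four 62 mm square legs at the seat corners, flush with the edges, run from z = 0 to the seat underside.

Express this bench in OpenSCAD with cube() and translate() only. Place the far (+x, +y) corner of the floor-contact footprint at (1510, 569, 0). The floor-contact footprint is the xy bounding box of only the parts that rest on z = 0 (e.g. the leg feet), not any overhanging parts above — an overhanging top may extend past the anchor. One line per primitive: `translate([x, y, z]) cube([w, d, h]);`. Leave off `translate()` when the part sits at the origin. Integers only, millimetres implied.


translate([407, 211, 373]) cube([1103, 358, 58]);
translate([407, 211, 0]) cube([62, 62, 373]);
translate([407, 507, 0]) cube([62, 62, 373]);
translate([1448, 211, 0]) cube([62, 62, 373]);
translate([1448, 507, 0]) cube([62, 62, 373]);


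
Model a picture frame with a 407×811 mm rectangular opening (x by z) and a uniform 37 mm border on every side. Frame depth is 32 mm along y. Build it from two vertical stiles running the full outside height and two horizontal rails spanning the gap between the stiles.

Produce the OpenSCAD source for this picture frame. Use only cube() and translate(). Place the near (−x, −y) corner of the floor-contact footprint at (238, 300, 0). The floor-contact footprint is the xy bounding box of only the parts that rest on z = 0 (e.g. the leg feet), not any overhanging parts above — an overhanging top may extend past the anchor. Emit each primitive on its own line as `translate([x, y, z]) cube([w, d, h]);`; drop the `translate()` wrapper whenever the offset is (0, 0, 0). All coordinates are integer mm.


translate([238, 300, 0]) cube([37, 32, 885]);
translate([682, 300, 0]) cube([37, 32, 885]);
translate([275, 300, 0]) cube([407, 32, 37]);
translate([275, 300, 848]) cube([407, 32, 37]);


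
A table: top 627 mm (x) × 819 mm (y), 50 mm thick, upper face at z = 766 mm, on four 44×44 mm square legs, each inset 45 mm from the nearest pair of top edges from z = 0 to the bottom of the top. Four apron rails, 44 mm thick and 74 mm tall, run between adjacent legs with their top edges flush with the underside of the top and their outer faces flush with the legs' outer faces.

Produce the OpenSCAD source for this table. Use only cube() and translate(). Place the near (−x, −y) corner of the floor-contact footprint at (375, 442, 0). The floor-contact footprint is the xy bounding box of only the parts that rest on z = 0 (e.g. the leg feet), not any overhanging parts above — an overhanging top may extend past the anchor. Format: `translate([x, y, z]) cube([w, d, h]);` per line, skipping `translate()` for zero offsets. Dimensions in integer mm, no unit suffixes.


translate([330, 397, 716]) cube([627, 819, 50]);
translate([375, 442, 0]) cube([44, 44, 716]);
translate([868, 442, 0]) cube([44, 44, 716]);
translate([375, 1127, 0]) cube([44, 44, 716]);
translate([868, 1127, 0]) cube([44, 44, 716]);
translate([419, 442, 642]) cube([449, 44, 74]);
translate([419, 1127, 642]) cube([449, 44, 74]);
translate([375, 486, 642]) cube([44, 641, 74]);
translate([868, 486, 642]) cube([44, 641, 74]);


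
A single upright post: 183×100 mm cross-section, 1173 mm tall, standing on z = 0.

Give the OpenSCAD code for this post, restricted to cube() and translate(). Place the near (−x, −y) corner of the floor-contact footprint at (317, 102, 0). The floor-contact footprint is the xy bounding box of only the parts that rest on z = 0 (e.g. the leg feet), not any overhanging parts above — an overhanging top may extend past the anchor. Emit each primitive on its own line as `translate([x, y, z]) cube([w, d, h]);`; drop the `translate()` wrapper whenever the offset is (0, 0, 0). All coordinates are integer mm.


translate([317, 102, 0]) cube([183, 100, 1173]);


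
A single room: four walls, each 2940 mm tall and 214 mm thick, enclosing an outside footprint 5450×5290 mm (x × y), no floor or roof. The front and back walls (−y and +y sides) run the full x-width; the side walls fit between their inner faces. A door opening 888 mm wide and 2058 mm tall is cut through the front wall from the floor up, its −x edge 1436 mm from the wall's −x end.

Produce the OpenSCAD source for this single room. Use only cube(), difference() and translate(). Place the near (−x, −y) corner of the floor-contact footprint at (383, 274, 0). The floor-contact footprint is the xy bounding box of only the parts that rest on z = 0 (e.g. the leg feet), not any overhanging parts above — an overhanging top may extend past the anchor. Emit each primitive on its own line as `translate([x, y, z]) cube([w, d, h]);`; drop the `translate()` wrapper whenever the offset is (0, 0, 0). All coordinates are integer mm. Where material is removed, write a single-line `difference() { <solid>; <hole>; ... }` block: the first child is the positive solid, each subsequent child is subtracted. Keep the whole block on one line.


difference() { translate([383, 274, 0]) cube([5450, 214, 2940]); translate([1819, 274, 0]) cube([888, 214, 2058]); }
translate([383, 5350, 0]) cube([5450, 214, 2940]);
translate([383, 488, 0]) cube([214, 4862, 2940]);
translate([5619, 488, 0]) cube([214, 4862, 2940]);


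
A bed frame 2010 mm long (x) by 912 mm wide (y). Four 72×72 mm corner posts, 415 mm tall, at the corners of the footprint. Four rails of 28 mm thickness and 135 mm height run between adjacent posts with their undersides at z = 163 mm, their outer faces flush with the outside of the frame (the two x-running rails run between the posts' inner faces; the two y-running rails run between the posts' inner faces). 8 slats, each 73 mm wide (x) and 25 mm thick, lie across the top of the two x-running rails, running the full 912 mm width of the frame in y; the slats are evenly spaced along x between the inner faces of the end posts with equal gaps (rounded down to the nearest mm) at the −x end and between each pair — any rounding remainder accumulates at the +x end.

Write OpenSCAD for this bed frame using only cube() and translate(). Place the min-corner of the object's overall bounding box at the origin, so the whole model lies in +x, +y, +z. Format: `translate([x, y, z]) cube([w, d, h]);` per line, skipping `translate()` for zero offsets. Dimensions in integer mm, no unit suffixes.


cube([72, 72, 415]);
translate([0, 840, 0]) cube([72, 72, 415]);
translate([1938, 0, 0]) cube([72, 72, 415]);
translate([1938, 840, 0]) cube([72, 72, 415]);
translate([72, 0, 163]) cube([1866, 28, 135]);
translate([72, 884, 163]) cube([1866, 28, 135]);
translate([0, 72, 163]) cube([28, 768, 135]);
translate([1982, 72, 163]) cube([28, 768, 135]);
translate([214, 0, 298]) cube([73, 912, 25]);
translate([429, 0, 298]) cube([73, 912, 25]);
translate([644, 0, 298]) cube([73, 912, 25]);
translate([859, 0, 298]) cube([73, 912, 25]);
translate([1074, 0, 298]) cube([73, 912, 25]);
translate([1289, 0, 298]) cube([73, 912, 25]);
translate([1504, 0, 298]) cube([73, 912, 25]);
translate([1719, 0, 298]) cube([73, 912, 25]);


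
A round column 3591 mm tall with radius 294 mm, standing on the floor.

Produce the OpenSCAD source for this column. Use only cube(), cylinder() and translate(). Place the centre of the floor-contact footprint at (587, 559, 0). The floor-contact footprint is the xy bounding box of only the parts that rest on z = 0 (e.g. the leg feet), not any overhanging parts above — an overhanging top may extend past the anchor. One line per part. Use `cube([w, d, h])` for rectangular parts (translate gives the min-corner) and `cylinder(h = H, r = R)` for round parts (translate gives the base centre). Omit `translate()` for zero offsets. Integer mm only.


translate([587, 559, 0]) cylinder(h = 3591, r = 294);


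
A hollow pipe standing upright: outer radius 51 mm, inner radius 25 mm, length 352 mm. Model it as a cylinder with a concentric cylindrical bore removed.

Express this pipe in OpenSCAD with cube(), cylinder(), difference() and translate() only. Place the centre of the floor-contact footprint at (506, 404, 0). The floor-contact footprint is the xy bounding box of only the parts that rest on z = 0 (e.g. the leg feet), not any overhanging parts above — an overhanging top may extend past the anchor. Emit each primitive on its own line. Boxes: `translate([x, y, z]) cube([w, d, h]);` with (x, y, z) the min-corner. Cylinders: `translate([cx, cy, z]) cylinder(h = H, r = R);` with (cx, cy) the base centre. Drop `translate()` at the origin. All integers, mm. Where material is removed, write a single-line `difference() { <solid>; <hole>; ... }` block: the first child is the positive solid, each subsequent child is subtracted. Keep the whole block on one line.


difference() { translate([506, 404, 0]) cylinder(h = 352, r = 51); translate([506, 404, 0]) cylinder(h = 352, r = 25); }


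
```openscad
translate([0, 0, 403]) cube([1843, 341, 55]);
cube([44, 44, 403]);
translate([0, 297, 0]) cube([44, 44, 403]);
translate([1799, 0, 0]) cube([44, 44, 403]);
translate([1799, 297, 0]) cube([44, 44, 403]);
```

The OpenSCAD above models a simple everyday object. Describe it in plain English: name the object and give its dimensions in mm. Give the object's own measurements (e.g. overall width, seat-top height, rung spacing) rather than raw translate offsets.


A bench: a 1843×341 mm seat slab, 55 mm thick, top at z = 458 mm, on four 44×44 mm square legs flush with the seat corners and standing on z = 0.


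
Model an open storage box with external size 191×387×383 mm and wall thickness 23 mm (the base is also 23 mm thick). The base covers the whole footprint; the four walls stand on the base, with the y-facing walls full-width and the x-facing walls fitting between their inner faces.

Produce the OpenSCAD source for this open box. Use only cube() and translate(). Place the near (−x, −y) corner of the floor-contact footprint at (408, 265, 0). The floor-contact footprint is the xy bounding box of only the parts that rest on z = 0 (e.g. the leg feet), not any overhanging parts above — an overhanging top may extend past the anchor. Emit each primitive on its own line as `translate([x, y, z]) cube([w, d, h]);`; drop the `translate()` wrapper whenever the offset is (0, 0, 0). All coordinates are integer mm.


translate([408, 265, 0]) cube([191, 387, 23]);
translate([408, 265, 23]) cube([191, 23, 360]);
translate([408, 629, 23]) cube([191, 23, 360]);
translate([408, 288, 23]) cube([23, 341, 360]);
translate([576, 288, 23]) cube([23, 341, 360]);


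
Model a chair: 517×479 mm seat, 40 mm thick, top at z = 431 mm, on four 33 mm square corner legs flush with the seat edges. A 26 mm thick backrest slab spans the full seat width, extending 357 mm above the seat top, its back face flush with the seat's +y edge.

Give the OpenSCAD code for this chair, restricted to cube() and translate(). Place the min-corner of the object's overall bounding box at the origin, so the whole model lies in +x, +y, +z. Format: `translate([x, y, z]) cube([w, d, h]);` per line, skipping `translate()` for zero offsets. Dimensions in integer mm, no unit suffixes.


translate([0, 0, 391]) cube([517, 479, 40]);
cube([33, 33, 391]);
translate([484, 0, 0]) cube([33, 33, 391]);
translate([0, 446, 0]) cube([33, 33, 391]);
translate([484, 446, 0]) cube([33, 33, 391]);
translate([0, 453, 431]) cube([517, 26, 357]);


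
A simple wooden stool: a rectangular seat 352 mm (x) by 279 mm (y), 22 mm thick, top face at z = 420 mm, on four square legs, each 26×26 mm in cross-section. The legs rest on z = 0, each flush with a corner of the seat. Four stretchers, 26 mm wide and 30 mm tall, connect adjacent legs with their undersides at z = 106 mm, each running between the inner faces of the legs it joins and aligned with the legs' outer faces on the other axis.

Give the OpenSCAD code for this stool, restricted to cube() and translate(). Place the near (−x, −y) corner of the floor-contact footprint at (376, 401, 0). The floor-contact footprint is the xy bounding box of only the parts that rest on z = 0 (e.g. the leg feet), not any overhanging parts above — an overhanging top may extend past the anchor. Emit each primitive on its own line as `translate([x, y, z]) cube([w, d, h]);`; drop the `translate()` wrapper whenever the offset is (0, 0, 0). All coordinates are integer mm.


// leg_h = 420 - 22 = 398
// stretcher span = 352 - 2*26 = 300
translate([376, 401, 398]) cube([352, 279, 22]);
translate([376, 401, 0]) cube([26, 26, 398]);
translate([702, 401, 0]) cube([26, 26, 398]);
translate([376, 654, 0]) cube([26, 26, 398]);
translate([702, 654, 0]) cube([26, 26, 398]);
translate([402, 401, 106]) cube([300, 26, 30]);
translate([402, 654, 106]) cube([300, 26, 30]);
translate([376, 427, 106]) cube([26, 227, 30]);
translate([702, 427, 106]) cube([26, 227, 30]);


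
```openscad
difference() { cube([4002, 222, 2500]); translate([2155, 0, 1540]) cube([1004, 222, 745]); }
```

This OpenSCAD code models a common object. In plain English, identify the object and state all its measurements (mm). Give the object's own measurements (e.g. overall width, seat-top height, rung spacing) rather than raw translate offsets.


A wall 4002 mm long (x), 222 mm thick (y), 2500 mm tall, with a rectangular window opening cut through it. The opening is 1004 mm wide and 745 mm tall; its sill is at z = 1540 mm and its near (−x) edge is 2155 mm from the wall's −x end. The opening passes through the full wall thickness.


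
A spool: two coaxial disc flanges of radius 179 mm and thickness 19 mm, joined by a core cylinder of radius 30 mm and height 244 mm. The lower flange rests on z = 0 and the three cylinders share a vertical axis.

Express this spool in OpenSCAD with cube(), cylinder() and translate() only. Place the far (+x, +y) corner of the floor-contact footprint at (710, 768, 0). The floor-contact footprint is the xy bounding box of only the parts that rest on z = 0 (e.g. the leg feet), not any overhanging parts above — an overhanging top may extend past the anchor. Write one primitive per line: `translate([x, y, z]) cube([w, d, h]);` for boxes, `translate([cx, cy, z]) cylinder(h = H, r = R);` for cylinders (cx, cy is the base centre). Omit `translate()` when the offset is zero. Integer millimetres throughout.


translate([531, 589, 0]) cylinder(h = 19, r = 179);
translate([531, 589, 19]) cylinder(h = 244, r = 30);
translate([531, 589, 263]) cylinder(h = 19, r = 179);


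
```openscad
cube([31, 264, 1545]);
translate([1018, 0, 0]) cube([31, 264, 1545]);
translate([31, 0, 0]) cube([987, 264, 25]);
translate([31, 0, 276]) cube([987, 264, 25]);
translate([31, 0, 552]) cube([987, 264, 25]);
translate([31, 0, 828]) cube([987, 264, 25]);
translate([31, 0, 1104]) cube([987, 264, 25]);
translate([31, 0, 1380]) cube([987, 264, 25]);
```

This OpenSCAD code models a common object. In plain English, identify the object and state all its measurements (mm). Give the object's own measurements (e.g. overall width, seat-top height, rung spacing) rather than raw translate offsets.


An open bookshelf. Two side panels, each 31 mm thick, 264 mm deep and 1545 mm tall, stand 1049 mm apart (outside-to-outside). Between them sit 6 shelves, each 25 mm thick and 264 mm deep, spanning the full gap between the sides. The bottom shelf rests on the floor (its underside at z = 0) and the clear gap between one shelf's top and the next shelf's underside is 251 mm.
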